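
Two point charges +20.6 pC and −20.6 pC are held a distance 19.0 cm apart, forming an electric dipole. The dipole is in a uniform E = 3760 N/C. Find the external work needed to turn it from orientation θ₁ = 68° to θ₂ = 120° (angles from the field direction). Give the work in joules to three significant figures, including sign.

W ≈ 1.29×10⁻⁸ J

Dipole moment p = qd = (2.06×10⁻¹¹ C)(0.190 m) = 3.914×10⁻¹² C·m.
W_ext = ΔU = U(θ₂) − U(θ₁) = −pE cosθ₂ − (−pE cosθ₁) = pE(cosθ₁ − cosθ₂).
W = (3.914×10⁻¹²)(3760)·(cos68° − cos120°) = (1.472×10⁻⁸)·(+0.8746) = 1.287×10⁻⁸ J.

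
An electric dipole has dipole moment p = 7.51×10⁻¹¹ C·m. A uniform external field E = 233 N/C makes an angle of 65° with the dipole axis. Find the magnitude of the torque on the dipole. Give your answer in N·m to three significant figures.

τ ≈ 1.59×10⁻⁸ N·m

Torque on an electric dipole: τ = pE sinθ.
τ = (7.51×10⁻¹¹)(233)·sin65° = 1.586×10⁻⁸ N·m.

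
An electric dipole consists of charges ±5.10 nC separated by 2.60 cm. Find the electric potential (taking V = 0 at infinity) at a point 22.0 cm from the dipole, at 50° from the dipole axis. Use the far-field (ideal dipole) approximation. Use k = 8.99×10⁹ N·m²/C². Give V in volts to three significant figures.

Dipole moment p = qd = (5.10×10⁻⁹ C)(0.0260 m) = 1.326×10⁻¹⁰ C·m.
The dipole potential is V = kp cosθ / r².
V = (8.99×10⁹)(1.326×10⁻¹⁰)·cos50° / (0.220)² = 15.83 V.

V ≈ 15.8 V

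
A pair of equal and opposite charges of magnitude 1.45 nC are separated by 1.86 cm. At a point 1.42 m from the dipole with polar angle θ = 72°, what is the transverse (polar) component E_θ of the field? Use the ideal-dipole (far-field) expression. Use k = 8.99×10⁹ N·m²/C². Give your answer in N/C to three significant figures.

E_θ ≈ 0.0805 N/C

Dipole moment p = qd = (1.45×10⁻⁹ C)(0.0186 m) = 2.697×10⁻¹¹ C·m.
For a dipole, E_θ = (kp sinθ)/r³.
kp/r³ = (8.99×10⁹)(2.697×10⁻¹¹)/(1.42)³ = 0.08468 N/C.
E_θ = 0.08468·sin72° = 0.08053 N/C.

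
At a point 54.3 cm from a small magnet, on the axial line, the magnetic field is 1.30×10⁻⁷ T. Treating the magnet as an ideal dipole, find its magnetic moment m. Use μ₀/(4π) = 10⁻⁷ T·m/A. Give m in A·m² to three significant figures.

m ≈ 0.104 A·m²

On axis B = (μ₀/4π)·2m/r³, so m = Br³·4π/(μ₀·2).
m = (1.30×10⁻⁷)·(0.543)³ / (2·10⁻⁷) = 0.1041 A·m².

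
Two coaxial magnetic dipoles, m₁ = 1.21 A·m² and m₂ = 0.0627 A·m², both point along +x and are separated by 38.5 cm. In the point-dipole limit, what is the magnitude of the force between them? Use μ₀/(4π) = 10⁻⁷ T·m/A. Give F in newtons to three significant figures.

On-axis B of dipole 1: B = (μ₀/4π)·2m₁/r³. Force on dipole 2: F = m₂·dB/dr.
dB/dr = −(μ₀/4π)·6m₁/r⁴, so |F| = (μ₀/4π)·6m₁m₂/r⁴.
F = 6(10⁻⁷)(1.21)(0.0627)/(0.385)⁴ = 2.072×10⁻⁶ N.

F ≈ 2.07×10⁻⁶ N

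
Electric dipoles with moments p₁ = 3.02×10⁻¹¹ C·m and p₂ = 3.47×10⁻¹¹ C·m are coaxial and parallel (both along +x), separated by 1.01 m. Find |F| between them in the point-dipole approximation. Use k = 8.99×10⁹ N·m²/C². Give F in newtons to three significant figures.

On-axis field of dipole 1 at distance r: E = 2kp₁/r³. Force on dipole 2 is F = p₂·dE/dr (gradient along axis).
dE/dr = −6kp₁/r⁴, so |F| = 6kp₁p₂/r⁴ (attractive for aligned moments).
F = 6(8.99×10⁹)(3.02×10⁻¹¹)(3.47×10⁻¹¹)/(1.01)⁴ = 5.432×10⁻¹¹ N.

F ≈ 5.43×10⁻¹¹ N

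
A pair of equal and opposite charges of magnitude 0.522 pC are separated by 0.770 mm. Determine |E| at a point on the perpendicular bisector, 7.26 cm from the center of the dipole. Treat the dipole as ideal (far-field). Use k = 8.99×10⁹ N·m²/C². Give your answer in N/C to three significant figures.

E ≈ 0.00944 N/C

Dipole moment p = qd = (5.22×10⁻¹³ C)(7.70×10⁻⁴ m) = 4.019×10⁻¹⁶ C·m.
In the equatorial plane E = kp/r³.
E = (8.99×10⁹)(4.019×10⁻¹⁶) / (0.0726)³ = 0.009442 N/C.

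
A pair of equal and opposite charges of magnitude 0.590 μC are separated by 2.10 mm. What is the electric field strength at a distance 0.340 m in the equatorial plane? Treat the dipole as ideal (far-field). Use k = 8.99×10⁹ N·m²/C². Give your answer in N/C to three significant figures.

E ≈ 283 N/C

Dipole moment p = qd = (5.90×10⁻⁷ C)(0.00210 m) = 1.239×10⁻⁹ C·m.
On the perpendicular bisector E = kp/r³ (half the axial value at the same distance).
E = (8.99×10⁹)(1.239×10⁻⁹) / (0.340)³ = 283.4 N/C.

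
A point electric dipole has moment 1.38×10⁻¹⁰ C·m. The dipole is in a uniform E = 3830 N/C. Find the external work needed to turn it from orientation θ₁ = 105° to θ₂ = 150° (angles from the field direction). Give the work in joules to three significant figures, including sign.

W ≈ 3.21×10⁻⁷ J

W_ext = ΔU = U(θ₂) − U(θ₁) = −pE cosθ₂ − (−pE cosθ₁) = pE(cosθ₁ − cosθ₂).
W = (1.38×10⁻¹⁰)(3830)·(cos105° − cos150°) = (5.285×10⁻⁷)·(+0.6072) = 3.209×10⁻⁷ J.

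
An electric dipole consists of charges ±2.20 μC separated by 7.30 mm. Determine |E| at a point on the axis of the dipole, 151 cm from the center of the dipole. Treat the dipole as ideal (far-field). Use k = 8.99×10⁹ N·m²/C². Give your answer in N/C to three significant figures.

E ≈ 83.9 N/C

Dipole moment p = qd = (2.20×10⁻⁶ C)(0.00730 m) = 1.606×10⁻⁸ C·m.
On the dipole axis E = 2kp/r³.
E = 2·(8.99×10⁹)(1.606×10⁻⁸) / (1.51)³ = 83.87 N/C.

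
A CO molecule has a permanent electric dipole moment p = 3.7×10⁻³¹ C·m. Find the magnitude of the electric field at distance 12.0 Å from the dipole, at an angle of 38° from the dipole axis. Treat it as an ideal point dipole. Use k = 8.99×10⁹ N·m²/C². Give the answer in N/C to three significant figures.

At angle θ the dipole field magnitude is E = (kp/r³)·√(1 + 3cos²θ).
kp/r³ = (8.99×10⁹)(3.70×10⁻³¹) / (1.20×10⁻⁹)³ = 1.925×10⁶ N/C.
√(1 + 3cos²38°) = √(1 + 3·0.6210) = √2.8629 ≈ 1.6920.
E ≈ 1.925×10⁶ × 1.692 = 3.257×10⁶ N/C.

E ≈ 3.26×10⁶ N/C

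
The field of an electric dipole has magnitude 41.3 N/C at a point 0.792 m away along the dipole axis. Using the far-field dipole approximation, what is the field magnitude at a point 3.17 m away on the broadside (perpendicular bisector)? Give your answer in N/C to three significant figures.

Dipole fields scale as 1/r³ in the far field.
The axial field is twice the equatorial field at the same r, so the geometry factor is 1/2.
E₂ = E₁ · (1/2) · (r₁/r₂)³ = 41.3 · 0.5 · (0.792/3.17)³.
(r₁/r₂)³ = (0.2498)³ = 0.0156.
E₂ ≈ 0.3220 N/C.

E ≈ 0.322 N/C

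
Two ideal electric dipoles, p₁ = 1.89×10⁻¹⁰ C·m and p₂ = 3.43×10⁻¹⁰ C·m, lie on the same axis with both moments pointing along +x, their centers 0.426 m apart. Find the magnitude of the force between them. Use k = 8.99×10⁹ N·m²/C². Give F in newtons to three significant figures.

F ≈ 1.06×10⁻⁷ N

On-axis field of dipole 1 at distance r: E = 2kp₁/r³. Force on dipole 2 is F = p₂·dE/dr (gradient along axis).
dE/dr = −6kp₁/r⁴, so |F| = 6kp₁p₂/r⁴ (attractive for aligned moments).
F = 6(8.99×10⁹)(1.89×10⁻¹⁰)(3.43×10⁻¹⁰)/(0.426)⁴ = 1.062×10⁻⁷ N.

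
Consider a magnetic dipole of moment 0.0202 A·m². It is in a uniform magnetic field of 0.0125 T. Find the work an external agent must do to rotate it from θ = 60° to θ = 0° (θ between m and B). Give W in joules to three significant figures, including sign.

W ≈ -1.26×10⁻⁴ J

W_ext = ΔU = −mB cosθ₂ + mB cosθ₁ = mB(cosθ₁ − cosθ₂).
W = (0.0202)(0.0125)·(cos60° − cos0°) = (2.525×10⁻⁴)·(-0.5000) = -1.262×10⁻⁴ J.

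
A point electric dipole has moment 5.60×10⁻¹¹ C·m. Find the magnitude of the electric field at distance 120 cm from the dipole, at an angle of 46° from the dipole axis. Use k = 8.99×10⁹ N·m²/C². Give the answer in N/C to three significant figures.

At angle θ the dipole field magnitude is E = (kp/r³)·√(1 + 3cos²θ).
kp/r³ = (8.99×10⁹)(5.60×10⁻¹¹) / (1.20)³ = 0.2913 N/C.
√(1 + 3cos²46°) = √(1 + 3·0.4826) = √2.4477 ≈ 1.5645.
E ≈ 0.2913 × 1.564 = 0.4558 N/C.

E ≈ 0.456 N/C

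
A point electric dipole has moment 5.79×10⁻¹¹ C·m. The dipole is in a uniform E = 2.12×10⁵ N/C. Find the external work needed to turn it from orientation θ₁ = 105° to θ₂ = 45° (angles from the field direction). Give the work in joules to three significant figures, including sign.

W ≈ -1.19×10⁻⁵ J

W_ext = ΔU = U(θ₂) − U(θ₁) = −pE cosθ₂ − (−pE cosθ₁) = pE(cosθ₁ − cosθ₂).
W = (5.79×10⁻¹¹)(2.12×10⁵)·(cos105° − cos45°) = (1.227×10⁻⁵)·(-0.9659) = -1.186×10⁻⁵ J.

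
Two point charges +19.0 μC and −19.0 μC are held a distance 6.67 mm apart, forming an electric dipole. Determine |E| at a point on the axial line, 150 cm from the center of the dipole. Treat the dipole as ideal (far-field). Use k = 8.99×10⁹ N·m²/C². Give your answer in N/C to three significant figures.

Dipole moment p = qd = (1.90×10⁻⁵ C)(0.00667 m) = 1.267×10⁻⁷ C·m.
On the dipole axis E = 2kp/r³.
E = 2·(8.99×10⁹)(1.267×10⁻⁷) / (1.50)³ = 675.0 N/C.

E ≈ 675 N/C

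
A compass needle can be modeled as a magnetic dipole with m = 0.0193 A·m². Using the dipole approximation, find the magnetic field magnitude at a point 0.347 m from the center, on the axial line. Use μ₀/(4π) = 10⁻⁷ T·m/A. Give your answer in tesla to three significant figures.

On axis B = (μ₀/4π)·2m/r³.
B = 2·(10⁻⁷)·(0.0193) / (0.347)³ = 9.238×10⁻⁸ T.

B ≈ 9.24×10⁻⁸ T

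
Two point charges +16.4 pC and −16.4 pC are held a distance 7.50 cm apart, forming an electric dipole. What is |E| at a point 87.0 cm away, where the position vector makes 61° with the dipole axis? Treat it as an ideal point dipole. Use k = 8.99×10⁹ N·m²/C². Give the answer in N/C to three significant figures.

E ≈ 0.0219 N/C

Dipole moment p = qd = (1.64×10⁻¹¹ C)(0.0750 m) = 1.23×10⁻¹² C·m.
At angle θ the dipole field magnitude is E = (kp/r³)·√(1 + 3cos²θ).
kp/r³ = (8.99×10⁹)(1.23×10⁻¹²) / (0.870)³ = 0.01679 N/C.
√(1 + 3cos²61°) = √(1 + 3·0.2350) = √1.7051 ≈ 1.3058.
E ≈ 0.01679 × 1.306 = 0.02193 N/C.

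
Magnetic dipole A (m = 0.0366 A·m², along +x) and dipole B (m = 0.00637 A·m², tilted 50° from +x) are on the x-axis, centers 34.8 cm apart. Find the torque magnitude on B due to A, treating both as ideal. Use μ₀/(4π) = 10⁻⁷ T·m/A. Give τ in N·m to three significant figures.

Dipole B is on the axis of dipole A, so B₁ there is axial: B₁ = (μ₀/4π)·2m₁/r³ along +x.
B₁ = 2(10⁻⁷)(0.0366)/(0.348)³ = 1.737×10⁻⁷ T.
τ = m₂ B₁ sinθ.
τ = (0.00637)(1.737×10⁻⁷)·sin50° = 8.476×10⁻¹⁰ N·m.

τ ≈ 8.48×10⁻¹⁰ N·m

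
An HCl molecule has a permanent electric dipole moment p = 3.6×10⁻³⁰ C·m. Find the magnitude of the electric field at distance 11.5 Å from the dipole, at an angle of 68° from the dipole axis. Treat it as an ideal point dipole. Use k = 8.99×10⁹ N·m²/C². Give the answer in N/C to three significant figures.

E ≈ 2.54×10⁷ N/C

At angle θ the dipole field magnitude is E = (kp/r³)·√(1 + 3cos²θ).
kp/r³ = (8.99×10⁹)(3.60×10⁻³⁰) / (1.15×10⁻⁹)³ = 2.128×10⁷ N/C.
√(1 + 3cos²68°) = √(1 + 3·0.1403) = √1.4210 ≈ 1.1921.
E ≈ 2.128×10⁷ × 1.192 = 2.537×10⁷ N/C.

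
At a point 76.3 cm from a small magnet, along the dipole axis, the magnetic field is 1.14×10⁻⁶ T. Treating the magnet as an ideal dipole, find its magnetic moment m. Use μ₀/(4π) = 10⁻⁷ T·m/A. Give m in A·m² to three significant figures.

On axis B = (μ₀/4π)·2m/r³, so m = Br³·4π/(μ₀·2).
m = (1.14×10⁻⁶)·(0.763)³ / (2·10⁻⁷) = 2.532 A·m².

m ≈ 2.53 A·m²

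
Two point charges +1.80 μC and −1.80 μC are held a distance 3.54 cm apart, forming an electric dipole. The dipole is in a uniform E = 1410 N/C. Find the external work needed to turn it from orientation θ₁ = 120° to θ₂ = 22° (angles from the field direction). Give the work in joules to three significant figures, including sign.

Dipole moment p = qd = (1.80×10⁻⁶ C)(0.0354 m) = 6.372×10⁻⁸ C·m.
W_ext = ΔU = U(θ₂) − U(θ₁) = −pE cosθ₂ − (−pE cosθ₁) = pE(cosθ₁ − cosθ₂).
W = (6.372×10⁻⁸)(1410)·(cos120° − cos22°) = (8.985×10⁻⁵)·(-1.4272) = -1.282×10⁻⁴ J.

W ≈ -1.28×10⁻⁴ J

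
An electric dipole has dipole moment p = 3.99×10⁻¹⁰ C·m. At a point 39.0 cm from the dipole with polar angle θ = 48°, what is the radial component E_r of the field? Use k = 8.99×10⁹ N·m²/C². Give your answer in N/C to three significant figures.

E_r ≈ 80.9 N/C

For a dipole, E_r = (2kp cosθ)/r³.
kp/r³ = (8.99×10⁹)(3.99×10⁻¹⁰)/(0.390)³ = 60.47 N/C.
E_r = 2·60.47·cos48° = 80.92 N/C.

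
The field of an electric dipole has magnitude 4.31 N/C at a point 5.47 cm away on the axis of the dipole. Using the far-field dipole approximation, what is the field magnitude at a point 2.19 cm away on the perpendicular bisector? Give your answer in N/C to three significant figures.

E ≈ 33.6 N/C

Dipole fields scale as 1/r³ in the far field.
The axial field is twice the equatorial field at the same r, so the geometry factor is 1/2.
E₂ = E₁ · (1/2) · (r₁/r₂)³ = 4.31 · 0.5 · (5.47/2.19)³.
(r₁/r₂)³ = (2.498)³ = 15.58.
E₂ ≈ 33.58 N/C.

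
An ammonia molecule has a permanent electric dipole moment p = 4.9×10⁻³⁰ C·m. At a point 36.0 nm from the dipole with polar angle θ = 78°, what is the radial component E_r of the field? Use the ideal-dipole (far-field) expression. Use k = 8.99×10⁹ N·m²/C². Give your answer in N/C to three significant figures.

E_r ≈ 393 N/C

For a dipole, E_r = (2kp cosθ)/r³.
kp/r³ = (8.99×10⁹)(4.90×10⁻³⁰)/(3.60×10⁻⁸)³ = 944.2 N/C.
E_r = 2·944.2·cos78° = 392.6 N/C.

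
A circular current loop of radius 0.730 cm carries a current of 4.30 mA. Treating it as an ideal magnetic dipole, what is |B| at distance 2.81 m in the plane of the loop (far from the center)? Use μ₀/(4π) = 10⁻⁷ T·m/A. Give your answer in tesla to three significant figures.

Magnetic moment m = IA = Iπa² = (0.00430)·π·(0.00730)² = 7.199×10⁻⁷ A·m².
In the equatorial plane B = (μ₀/4π)·m/r³ (half the axial value).
B = (10⁻⁷)·(7.199×10⁻⁷) / (2.81)³ = 3.245×10⁻¹⁵ T.

B ≈ 3.24×10⁻¹⁵ T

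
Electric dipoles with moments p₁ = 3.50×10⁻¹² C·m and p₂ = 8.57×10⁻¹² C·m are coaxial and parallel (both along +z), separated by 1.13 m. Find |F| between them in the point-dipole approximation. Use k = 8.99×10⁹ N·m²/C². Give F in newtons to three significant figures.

F ≈ 9.92×10⁻¹³ N

On-axis field of dipole 1 at distance r: E = 2kp₁/r³. Force on dipole 2 is F = p₂·dE/dr (gradient along axis).
dE/dr = −6kp₁/r⁴, so |F| = 6kp₁p₂/r⁴ (attractive for aligned moments).
F = 6(8.99×10⁹)(3.50×10⁻¹²)(8.57×10⁻¹²)/(1.13)⁴ = 9.923×10⁻¹³ N.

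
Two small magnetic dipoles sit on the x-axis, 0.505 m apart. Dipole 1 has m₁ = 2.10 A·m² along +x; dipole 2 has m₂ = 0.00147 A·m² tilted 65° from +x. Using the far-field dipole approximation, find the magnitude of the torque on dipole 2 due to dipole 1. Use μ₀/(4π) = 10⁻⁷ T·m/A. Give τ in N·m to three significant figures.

τ ≈ 4.34×10⁻⁹ N·m

Dipole B is on the axis of dipole A, so B₁ there is axial: B₁ = (μ₀/4π)·2m₁/r³ along +x.
B₁ = 2(10⁻⁷)(2.10)/(0.505)³ = 3.261×10⁻⁶ T.
τ = m₂ B₁ sinθ.
τ = (0.00147)(3.261×10⁻⁶)·sin65° = 4.345×10⁻⁹ N·m.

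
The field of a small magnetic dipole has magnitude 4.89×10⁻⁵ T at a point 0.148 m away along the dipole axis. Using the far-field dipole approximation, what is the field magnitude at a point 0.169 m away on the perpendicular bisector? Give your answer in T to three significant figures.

Dipole fields scale as 1/r³ in the far field.
The axial field is twice the equatorial field at the same r, so the geometry factor is 1/2.
B₂ = B₁ · (1/2) · (r₁/r₂)³ = 4.89×10⁻⁵ · 0.5 · (0.148/0.169)³.
(r₁/r₂)³ = (0.8757)³ = 0.6716.
B₂ ≈ 1.642×10⁻⁵ T.

B ≈ 1.64×10⁻⁵ T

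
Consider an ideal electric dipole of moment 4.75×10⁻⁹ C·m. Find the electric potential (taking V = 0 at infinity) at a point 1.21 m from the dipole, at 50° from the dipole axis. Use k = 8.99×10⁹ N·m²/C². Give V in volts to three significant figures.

The dipole potential is V = kp cosθ / r².
V = (8.99×10⁹)(4.75×10⁻⁹)·cos50° / (1.21)² = 18.75 V.

V ≈ 18.7 V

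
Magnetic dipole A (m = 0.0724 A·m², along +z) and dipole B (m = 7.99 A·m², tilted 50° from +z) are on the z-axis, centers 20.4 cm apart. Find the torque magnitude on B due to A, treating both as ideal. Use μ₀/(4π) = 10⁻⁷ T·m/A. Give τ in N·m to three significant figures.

τ ≈ 1.04×10⁻⁵ N·m

Dipole B is on the axis of dipole A, so B₁ there is axial: B₁ = (μ₀/4π)·2m₁/r³ along +z.
B₁ = 2(10⁻⁷)(0.0724)/(0.204)³ = 1.706×10⁻⁶ T.
τ = m₂ B₁ sinθ.
τ = (7.99)(1.706×10⁻⁶)·sin50° = 1.044×10⁻⁵ N·m.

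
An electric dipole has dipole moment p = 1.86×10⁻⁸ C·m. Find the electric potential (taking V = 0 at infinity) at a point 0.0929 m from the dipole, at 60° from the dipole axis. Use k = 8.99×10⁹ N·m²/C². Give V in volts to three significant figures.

V ≈ 9690 V

The dipole potential is V = kp cosθ / r².
V = (8.99×10⁹)(1.86×10⁻⁸)·cos60° / (0.0929)² = 9687 V.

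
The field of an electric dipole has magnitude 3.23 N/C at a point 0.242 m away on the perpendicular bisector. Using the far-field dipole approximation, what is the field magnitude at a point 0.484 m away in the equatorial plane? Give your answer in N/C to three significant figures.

Dipole fields scale as 1/r³ in the far field; the geometry is the same at both points.
E₂ = E₁ · (r₁/r₂)³ = 3.23 · (0.242/0.484)³.
(r₁/r₂)³ = (0.5)³ = 0.125.
E₂ ≈ 0.4038 N/C.

E ≈ 0.404 N/C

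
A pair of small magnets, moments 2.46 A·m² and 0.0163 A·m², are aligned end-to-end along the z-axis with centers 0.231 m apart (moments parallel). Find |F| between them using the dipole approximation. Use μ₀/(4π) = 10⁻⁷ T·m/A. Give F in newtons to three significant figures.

On-axis B of dipole 1: B = (μ₀/4π)·2m₁/r³. Force on dipole 2: F = m₂·dB/dr.
dB/dr = −(μ₀/4π)·6m₁/r⁴, so |F| = (μ₀/4π)·6m₁m₂/r⁴.
F = 6(10⁻⁷)(2.46)(0.0163)/(0.231)⁴ = 8.449×10⁻⁶ N.

F ≈ 8.45×10⁻⁶ N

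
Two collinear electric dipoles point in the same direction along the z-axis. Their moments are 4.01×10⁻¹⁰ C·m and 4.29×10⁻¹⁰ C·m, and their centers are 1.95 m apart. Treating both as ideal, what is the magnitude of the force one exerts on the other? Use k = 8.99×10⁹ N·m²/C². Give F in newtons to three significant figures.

F ≈ 6.42×10⁻¹⁰ N

On-axis field of dipole 1 at distance r: E = 2kp₁/r³. Force on dipole 2 is F = p₂·dE/dr (gradient along axis).
dE/dr = −6kp₁/r⁴, so |F| = 6kp₁p₂/r⁴ (attractive for aligned moments).
F = 6(8.99×10⁹)(4.01×10⁻¹⁰)(4.29×10⁻¹⁰)/(1.95)⁴ = 6.418×10⁻¹⁰ N.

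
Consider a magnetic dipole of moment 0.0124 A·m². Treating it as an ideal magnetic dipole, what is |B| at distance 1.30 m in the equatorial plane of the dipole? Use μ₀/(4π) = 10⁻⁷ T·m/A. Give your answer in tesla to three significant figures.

In the equatorial plane B = (μ₀/4π)·m/r³ (half the axial value).
B = (10⁻⁷)·(0.0124) / (1.30)³ = 5.644×10⁻¹⁰ T.

B ≈ 5.64×10⁻¹⁰ T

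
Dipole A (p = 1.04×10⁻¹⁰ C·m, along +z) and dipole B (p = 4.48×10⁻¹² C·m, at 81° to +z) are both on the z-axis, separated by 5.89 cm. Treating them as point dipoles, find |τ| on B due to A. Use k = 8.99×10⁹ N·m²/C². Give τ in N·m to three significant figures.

τ ≈ 4.05×10⁻⁸ N·m

The second dipole sits on the axis of the first, so the field there is axial: E₁ = 2kp₁/r³ along +z.
E₁ = 2(8.99×10⁹)(1.04×10⁻¹⁰)/(0.0589)³ = 9151 N/C.
Torque on the second dipole: τ = p₂ E₁ sinθ.
τ = (4.48×10⁻¹²)(9151)·sin81° = 4.049×10⁻⁸ N·m.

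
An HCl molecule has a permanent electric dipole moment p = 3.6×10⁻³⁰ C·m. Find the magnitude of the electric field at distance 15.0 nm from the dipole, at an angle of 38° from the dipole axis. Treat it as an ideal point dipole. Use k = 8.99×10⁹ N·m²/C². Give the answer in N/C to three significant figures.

At angle θ the dipole field magnitude is E = (kp/r³)·√(1 + 3cos²θ).
kp/r³ = (8.99×10⁹)(3.60×10⁻³⁰) / (1.50×10⁻⁸)³ = 9589 N/C.
√(1 + 3cos²38°) = √(1 + 3·0.6210) = √2.8629 ≈ 1.6920.
E ≈ 9589 × 1.692 = 1.623×10⁴ N/C.

E ≈ 1.62×10⁴ N/C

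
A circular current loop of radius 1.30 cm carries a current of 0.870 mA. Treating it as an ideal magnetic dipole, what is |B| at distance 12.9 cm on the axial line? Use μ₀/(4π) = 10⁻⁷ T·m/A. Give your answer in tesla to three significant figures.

Magnetic moment m = IA = Iπa² = (8.70×10⁻⁴)·π·(0.0130)² = 4.619×10⁻⁷ A·m².
On axis B = (μ₀/4π)·2m/r³.
B = 2·(10⁻⁷)·(4.619×10⁻⁷) / (0.129)³ = 4.303×10⁻¹¹ T.

B ≈ 4.30×10⁻¹¹ T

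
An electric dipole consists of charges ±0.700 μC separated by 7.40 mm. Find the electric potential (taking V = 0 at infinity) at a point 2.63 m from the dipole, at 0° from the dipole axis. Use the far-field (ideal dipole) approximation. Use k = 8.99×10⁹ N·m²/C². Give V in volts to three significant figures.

V ≈ 6.73 V

Dipole moment p = qd = (7.00×10⁻⁷ C)(0.00740 m) = 5.18×10⁻⁹ C·m.
The dipole potential is V = kp cosθ / r².
V = (8.99×10⁹)(5.18×10⁻⁹)·cos0° / (2.63)² = 6.733 V.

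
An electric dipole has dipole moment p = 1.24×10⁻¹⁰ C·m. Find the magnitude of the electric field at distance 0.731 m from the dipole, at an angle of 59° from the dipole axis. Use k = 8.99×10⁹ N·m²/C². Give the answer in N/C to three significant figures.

E ≈ 3.82 N/C

At angle θ the dipole field magnitude is E = (kp/r³)·√(1 + 3cos²θ).
kp/r³ = (8.99×10⁹)(1.24×10⁻¹⁰) / (0.731)³ = 2.854 N/C.
√(1 + 3cos²59°) = √(1 + 3·0.2653) = √1.7958 ≈ 1.3401.
E ≈ 2.854 × 1.340 = 3.824 N/C.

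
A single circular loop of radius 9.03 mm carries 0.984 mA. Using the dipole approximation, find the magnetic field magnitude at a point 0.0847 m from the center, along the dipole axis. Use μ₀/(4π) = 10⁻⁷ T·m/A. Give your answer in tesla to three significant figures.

B ≈ 8.30×10⁻¹¹ T

Magnetic moment m = IA = Iπa² = (9.84×10⁻⁴)·π·(0.00903)² = 2.521×10⁻⁷ A·m².
On axis B = (μ₀/4π)·2m/r³.
B = 2·(10⁻⁷)·(2.521×10⁻⁷) / (0.0847)³ = 8.298×10⁻¹¹ T.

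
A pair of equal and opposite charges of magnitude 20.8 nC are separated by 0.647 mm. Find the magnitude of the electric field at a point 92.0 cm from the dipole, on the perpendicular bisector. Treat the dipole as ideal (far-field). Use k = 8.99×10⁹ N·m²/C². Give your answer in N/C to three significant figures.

Dipole moment p = qd = (2.08×10⁻⁸ C)(6.47×10⁻⁴ m) = 1.346×10⁻¹¹ C·m.
In the equatorial plane E = kp/r³.
E = (8.99×10⁹)(1.346×10⁻¹¹) / (0.920)³ = 0.1554 N/C.

E ≈ 0.155 N/C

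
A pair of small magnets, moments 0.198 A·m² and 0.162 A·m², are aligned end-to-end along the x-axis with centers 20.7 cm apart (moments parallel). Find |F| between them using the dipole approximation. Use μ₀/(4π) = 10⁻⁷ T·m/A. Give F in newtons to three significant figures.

On-axis B of dipole 1: B = (μ₀/4π)·2m₁/r³. Force on dipole 2: F = m₂·dB/dr.
dB/dr = −(μ₀/4π)·6m₁/r⁴, so |F| = (μ₀/4π)·6m₁m₂/r⁴.
F = 6(10⁻⁷)(0.198)(0.162)/(0.207)⁴ = 1.048×10⁻⁵ N.

F ≈ 1.05×10⁻⁵ N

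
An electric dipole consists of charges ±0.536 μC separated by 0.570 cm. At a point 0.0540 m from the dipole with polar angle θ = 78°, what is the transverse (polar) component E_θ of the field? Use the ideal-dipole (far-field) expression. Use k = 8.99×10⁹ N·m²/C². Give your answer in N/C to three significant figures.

Dipole moment p = qd = (5.36×10⁻⁷ C)(0.00570 m) = 3.055×10⁻⁹ C·m.
For a dipole, E_θ = (kp sinθ)/r³.
kp/r³ = (8.99×10⁹)(3.055×10⁻⁹)/(0.0540)³ = 1.744×10⁵ N/C.
E_θ = 1.744×10⁵·sin78° = 1.706×10⁵ N/C.

E_θ ≈ 1.71×10⁵ N/C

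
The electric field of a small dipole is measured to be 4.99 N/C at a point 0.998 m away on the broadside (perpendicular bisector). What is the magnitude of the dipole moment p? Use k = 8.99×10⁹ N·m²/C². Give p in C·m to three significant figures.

In the equatorial plane E = kp/r³, so p = Er³/(k).
p = (4.99)·(0.998)³ / (8.99×10⁹) = 5.517×10⁻¹⁰ C·m.

p ≈ 5.52×10⁻¹⁰ C·m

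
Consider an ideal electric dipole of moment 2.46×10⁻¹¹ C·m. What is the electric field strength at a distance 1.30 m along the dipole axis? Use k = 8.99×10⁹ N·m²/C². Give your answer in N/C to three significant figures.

E ≈ 0.201 N/C

On the dipole axis E = 2kp/r³.
E = 2·(8.99×10⁹)(2.46×10⁻¹¹) / (1.30)³ = 0.2013 N/C.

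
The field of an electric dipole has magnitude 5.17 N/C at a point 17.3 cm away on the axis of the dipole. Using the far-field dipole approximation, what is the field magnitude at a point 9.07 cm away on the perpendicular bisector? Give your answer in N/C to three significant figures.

E ≈ 17.9 N/C

Dipole fields scale as 1/r³ in the far field.
The axial field is twice the equatorial field at the same r, so the geometry factor is 1/2.
E₂ = E₁ · (1/2) · (r₁/r₂)³ = 5.17 · 0.5 · (17.3/9.07)³.
(r₁/r₂)³ = (1.907)³ = 6.939.
E₂ ≈ 17.94 N/C.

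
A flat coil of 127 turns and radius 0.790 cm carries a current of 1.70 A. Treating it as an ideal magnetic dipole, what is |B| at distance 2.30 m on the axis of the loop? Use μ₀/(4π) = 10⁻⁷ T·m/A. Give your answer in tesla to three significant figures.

B ≈ 6.96×10⁻¹⁰ T

m = NIA = NIπa² = 127·(1.70)·π·(0.00790)² = 0.04233 A·m².
On axis B = (μ₀/4π)·2m/r³.
B = 2·(10⁻⁷)·(0.04233) / (2.30)³ = 6.958×10⁻¹⁰ T.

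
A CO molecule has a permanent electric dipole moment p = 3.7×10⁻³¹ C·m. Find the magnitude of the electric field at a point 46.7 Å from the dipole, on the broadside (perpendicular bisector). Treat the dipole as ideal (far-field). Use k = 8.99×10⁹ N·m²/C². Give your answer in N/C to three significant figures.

In the equatorial plane E = kp/r³.
E = (8.99×10⁹)(3.70×10⁻³¹) / (4.67×10⁻⁹)³ = 3.266×10⁴ N/C.

E ≈ 3.27×10⁴ N/C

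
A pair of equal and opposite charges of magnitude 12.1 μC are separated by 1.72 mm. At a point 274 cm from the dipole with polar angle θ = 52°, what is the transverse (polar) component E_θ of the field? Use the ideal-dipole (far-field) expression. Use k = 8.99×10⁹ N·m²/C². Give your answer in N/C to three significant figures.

E_θ ≈ 7.17 N/C

Dipole moment p = qd = (1.21×10⁻⁵ C)(0.00172 m) = 2.081×10⁻⁸ C·m.
For a dipole, E_θ = (kp sinθ)/r³.
kp/r³ = (8.99×10⁹)(2.081×10⁻⁸)/(2.74)³ = 9.095 N/C.
E_θ = 9.095·sin52° = 7.167 N/C.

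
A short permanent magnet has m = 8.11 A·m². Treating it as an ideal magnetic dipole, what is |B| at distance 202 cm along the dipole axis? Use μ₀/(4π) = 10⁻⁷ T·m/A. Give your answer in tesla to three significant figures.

On axis B = (μ₀/4π)·2m/r³.
B = 2·(10⁻⁷)·(8.11) / (2.02)³ = 1.968×10⁻⁷ T.

B ≈ 1.97×10⁻⁷ T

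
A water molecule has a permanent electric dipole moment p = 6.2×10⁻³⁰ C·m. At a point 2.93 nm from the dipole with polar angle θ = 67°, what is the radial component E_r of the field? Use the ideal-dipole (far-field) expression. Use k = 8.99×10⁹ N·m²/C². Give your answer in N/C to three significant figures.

E_r ≈ 1.73×10⁶ N/C

For a dipole, E_r = (2kp cosθ)/r³.
kp/r³ = (8.99×10⁹)(6.20×10⁻³⁰)/(2.93×10⁻⁹)³ = 2.216×10⁶ N/C.
E_r = 2·2.216×10⁶·cos67° = 1.732×10⁶ N/C.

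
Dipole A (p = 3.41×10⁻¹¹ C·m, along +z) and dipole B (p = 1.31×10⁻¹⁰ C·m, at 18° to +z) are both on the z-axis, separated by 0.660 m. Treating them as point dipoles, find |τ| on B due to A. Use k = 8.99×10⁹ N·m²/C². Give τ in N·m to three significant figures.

τ ≈ 8.63×10⁻¹¹ N·m

The second dipole sits on the axis of the first, so the field there is axial: E₁ = 2kp₁/r³ along +z.
E₁ = 2(8.99×10⁹)(3.41×10⁻¹¹)/(0.660)³ = 2.133 N/C.
Torque on the second dipole: τ = p₂ E₁ sinθ.
τ = (1.31×10⁻¹⁰)(2.133)·sin18° = 8.633×10⁻¹¹ N·m.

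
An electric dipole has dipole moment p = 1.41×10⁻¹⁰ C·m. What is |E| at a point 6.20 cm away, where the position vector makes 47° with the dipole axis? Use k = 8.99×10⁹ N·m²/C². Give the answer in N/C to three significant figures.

At angle θ the dipole field magnitude is E = (kp/r³)·√(1 + 3cos²θ).
kp/r³ = (8.99×10⁹)(1.41×10⁻¹⁰) / (0.0620)³ = 5319 N/C.
√(1 + 3cos²47°) = √(1 + 3·0.4651) = √2.3954 ≈ 1.5477.
E ≈ 5319 × 1.548 = 8232 N/C.

E ≈ 8230 N/C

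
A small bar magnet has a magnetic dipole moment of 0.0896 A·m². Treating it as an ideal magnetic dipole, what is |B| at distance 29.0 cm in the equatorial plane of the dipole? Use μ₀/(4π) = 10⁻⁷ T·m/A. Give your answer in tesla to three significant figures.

B ≈ 3.67×10⁻⁷ T

In the equatorial plane B = (μ₀/4π)·m/r³ (half the axial value).
B = (10⁻⁷)·(0.0896) / (0.290)³ = 3.674×10⁻⁷ T.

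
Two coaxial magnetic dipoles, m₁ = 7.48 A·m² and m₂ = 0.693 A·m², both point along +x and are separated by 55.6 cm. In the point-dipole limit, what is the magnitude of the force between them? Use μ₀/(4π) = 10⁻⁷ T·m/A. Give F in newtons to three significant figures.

On-axis B of dipole 1: B = (μ₀/4π)·2m₁/r³. Force on dipole 2: F = m₂·dB/dr.
dB/dr = −(μ₀/4π)·6m₁/r⁴, so |F| = (μ₀/4π)·6m₁m₂/r⁴.
F = 6(10⁻⁷)(7.48)(0.693)/(0.556)⁴ = 3.255×10⁻⁵ N.

F ≈ 3.25×10⁻⁵ N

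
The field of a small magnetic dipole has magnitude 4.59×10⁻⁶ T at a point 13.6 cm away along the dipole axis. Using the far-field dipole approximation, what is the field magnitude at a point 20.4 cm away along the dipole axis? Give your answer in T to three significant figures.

B ≈ 1.36×10⁻⁶ T

Dipole fields scale as 1/r³ in the far field; the geometry is the same at both points.
B₂ = B₁ · (r₁/r₂)³ = 4.59×10⁻⁶ · (13.6/20.4)³.
(r₁/r₂)³ = (0.6667)³ = 0.2963.
B₂ ≈ 1.360×10⁻⁶ T.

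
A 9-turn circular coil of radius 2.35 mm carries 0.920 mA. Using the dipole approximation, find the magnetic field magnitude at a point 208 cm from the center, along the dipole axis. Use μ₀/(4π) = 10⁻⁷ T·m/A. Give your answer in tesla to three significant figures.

m = NIA = NIπa² = 9·(9.20×10⁻⁴)·π·(0.00235)² = 1.437×10⁻⁷ A·m².
On axis B = (μ₀/4π)·2m/r³.
B = 2·(10⁻⁷)·(1.437×10⁻⁷) / (2.08)³ = 3.194×10⁻¹⁵ T.

B ≈ 3.19×10⁻¹⁵ T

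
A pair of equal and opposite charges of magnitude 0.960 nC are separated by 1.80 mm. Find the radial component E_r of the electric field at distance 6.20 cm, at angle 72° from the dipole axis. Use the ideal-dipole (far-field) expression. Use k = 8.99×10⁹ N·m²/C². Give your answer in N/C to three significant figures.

Dipole moment p = qd = (9.60×10⁻¹⁰ C)(0.00180 m) = 1.728×10⁻¹² C·m.
For a dipole, E_r = (2kp cosθ)/r³.
kp/r³ = (8.99×10⁹)(1.728×10⁻¹²)/(0.0620)³ = 65.18 N/C.
E_r = 2·65.18·cos72° = 40.28 N/C.

E_r ≈ 40.3 N/C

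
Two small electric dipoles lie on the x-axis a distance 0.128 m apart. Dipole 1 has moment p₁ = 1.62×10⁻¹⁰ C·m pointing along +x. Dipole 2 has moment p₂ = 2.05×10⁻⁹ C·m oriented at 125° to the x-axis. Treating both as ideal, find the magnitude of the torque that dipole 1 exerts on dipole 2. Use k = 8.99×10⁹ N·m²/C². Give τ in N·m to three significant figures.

τ ≈ 2.33×10⁻⁶ N·m

The second dipole sits on the axis of the first, so the field there is axial: E₁ = 2kp₁/r³ along +x.
E₁ = 2(8.99×10⁹)(1.62×10⁻¹⁰)/(0.128)³ = 1389 N/C.
Torque on the second dipole: τ = p₂ E₁ sinθ.
τ = (2.05×10⁻⁹)(1389)·sin125° = 2.332×10⁻⁶ N·m.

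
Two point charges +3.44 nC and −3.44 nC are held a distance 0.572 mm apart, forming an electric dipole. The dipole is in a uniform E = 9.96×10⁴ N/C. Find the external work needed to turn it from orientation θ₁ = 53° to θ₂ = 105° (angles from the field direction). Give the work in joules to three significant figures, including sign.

Dipole moment p = qd = (3.44×10⁻⁹ C)(5.72×10⁻⁴ m) = 1.968×10⁻¹² C·m.
W_ext = ΔU = U(θ₂) − U(θ₁) = −pE cosθ₂ − (−pE cosθ₁) = pE(cosθ₁ − cosθ₂).
W = (1.968×10⁻¹²)(9.96×10⁴)·(cos53° − cos105°) = (1.960×10⁻⁷)·(+0.8606) = 1.687×10⁻⁷ J.

W ≈ 1.69×10⁻⁷ J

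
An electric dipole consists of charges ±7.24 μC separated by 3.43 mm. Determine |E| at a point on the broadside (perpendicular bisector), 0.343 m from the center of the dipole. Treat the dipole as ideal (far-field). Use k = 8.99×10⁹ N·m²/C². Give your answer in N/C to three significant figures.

Dipole moment p = qd = (7.24×10⁻⁶ C)(0.00343 m) = 2.483×10⁻⁸ C·m.
On the perpendicular bisector E = kp/r³ (half the axial value at the same distance).
E = (8.99×10⁹)(2.483×10⁻⁸) / (0.343)³ = 5532 N/C.

E ≈ 5530 N/C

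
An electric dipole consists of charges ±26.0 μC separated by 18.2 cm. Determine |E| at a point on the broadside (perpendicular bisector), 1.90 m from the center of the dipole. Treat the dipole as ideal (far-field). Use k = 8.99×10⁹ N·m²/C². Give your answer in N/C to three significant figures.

Dipole moment p = qd = (2.60×10⁻⁵ C)(0.182 m) = 4.732×10⁻⁶ C·m.
In the equatorial plane E = kp/r³.
E = (8.99×10⁹)(4.732×10⁻⁶) / (1.90)³ = 6202 N/C.

E ≈ 6200 N/C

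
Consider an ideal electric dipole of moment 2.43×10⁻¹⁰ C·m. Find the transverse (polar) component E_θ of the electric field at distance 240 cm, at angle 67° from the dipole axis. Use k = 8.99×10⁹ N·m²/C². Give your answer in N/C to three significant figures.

For a dipole, E_θ = (kp sinθ)/r³.
kp/r³ = (8.99×10⁹)(2.43×10⁻¹⁰)/(2.40)³ = 0.1580 N/C.
E_θ = 0.1580·sin67° = 0.1455 N/C.

E_θ ≈ 0.145 N/C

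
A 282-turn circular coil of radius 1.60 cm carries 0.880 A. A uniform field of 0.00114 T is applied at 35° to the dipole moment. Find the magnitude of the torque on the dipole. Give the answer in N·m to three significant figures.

m = NIA = NIπa² = 282·(0.880)·π·(0.0160)² = 0.1996 A·m².
Torque on a magnetic dipole: τ = mB sinθ.
τ = (0.1996)(0.00114)·sin35° = 1.305×10⁻⁴ N·m.

τ ≈ 1.31×10⁻⁴ N·m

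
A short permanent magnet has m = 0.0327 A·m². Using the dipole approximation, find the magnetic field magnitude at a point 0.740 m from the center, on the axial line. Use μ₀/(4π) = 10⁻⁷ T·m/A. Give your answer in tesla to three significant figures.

B ≈ 1.61×10⁻⁸ T

On axis B = (μ₀/4π)·2m/r³.
B = 2·(10⁻⁷)·(0.0327) / (0.740)³ = 1.614×10⁻⁸ T.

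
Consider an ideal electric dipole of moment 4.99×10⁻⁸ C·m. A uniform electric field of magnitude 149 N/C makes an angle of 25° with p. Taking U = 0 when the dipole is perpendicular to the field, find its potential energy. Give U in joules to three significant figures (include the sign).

U = −p·E = −pE cosθ.
U = −(4.99×10⁻⁸)(149)·cos25° = -6.738×10⁻⁶ J.

U ≈ -6.74×10⁻⁶ J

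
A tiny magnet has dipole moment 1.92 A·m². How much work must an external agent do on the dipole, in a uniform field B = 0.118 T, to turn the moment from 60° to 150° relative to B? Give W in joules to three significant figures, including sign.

W ≈ 0.309 J

W_ext = ΔU = −mB cosθ₂ + mB cosθ₁ = mB(cosθ₁ − cosθ₂).
W = (1.92)(0.118)·(cos60° − cos150°) = (0.2266)·(+1.3660) = 0.3095 J.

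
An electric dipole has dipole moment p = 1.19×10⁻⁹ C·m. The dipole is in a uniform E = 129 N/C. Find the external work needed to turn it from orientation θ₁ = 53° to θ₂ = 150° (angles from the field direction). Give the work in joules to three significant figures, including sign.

W_ext = ΔU = U(θ₂) − U(θ₁) = −pE cosθ₂ − (−pE cosθ₁) = pE(cosθ₁ − cosθ₂).
W = (1.19×10⁻⁹)(129)·(cos53° − cos150°) = (1.535×10⁻⁷)·(+1.4678) = 2.253×10⁻⁷ J.

W ≈ 2.25×10⁻⁷ J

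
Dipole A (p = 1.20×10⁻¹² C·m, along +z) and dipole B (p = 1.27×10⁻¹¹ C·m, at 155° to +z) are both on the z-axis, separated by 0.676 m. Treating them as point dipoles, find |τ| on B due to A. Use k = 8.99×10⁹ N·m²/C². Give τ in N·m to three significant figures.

τ ≈ 3.75×10⁻¹³ N·m

The second dipole sits on the axis of the first, so the field there is axial: E₁ = 2kp₁/r³ along +z.
E₁ = 2(8.99×10⁹)(1.20×10⁻¹²)/(0.676)³ = 0.06984 N/C.
Torque on the second dipole: τ = p₂ E₁ sinθ.
τ = (1.27×10⁻¹¹)(0.06984)·sin155° = 3.749×10⁻¹³ N·m.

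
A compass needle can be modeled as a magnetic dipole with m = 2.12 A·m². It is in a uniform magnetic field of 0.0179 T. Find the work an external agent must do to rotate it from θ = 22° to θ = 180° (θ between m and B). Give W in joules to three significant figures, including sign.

W_ext = ΔU = −mB cosθ₂ + mB cosθ₁ = mB(cosθ₁ − cosθ₂).
W = (2.12)(0.0179)·(cos22° − cos180°) = (0.03795)·(+1.9272) = 0.07313 J.

W ≈ 0.0731 J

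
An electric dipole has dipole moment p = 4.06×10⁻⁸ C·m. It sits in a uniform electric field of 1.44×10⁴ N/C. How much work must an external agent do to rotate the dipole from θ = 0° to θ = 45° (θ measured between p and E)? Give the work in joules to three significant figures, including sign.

W ≈ 1.71×10⁻⁴ J

W_ext = ΔU = U(θ₂) − U(θ₁) = −pE cosθ₂ − (−pE cosθ₁) = pE(cosθ₁ − cosθ₂).
W = (4.06×10⁻⁸)(1.44×10⁴)·(cos0° − cos45°) = (5.846×10⁻⁴)·(+0.2929) = 1.712×10⁻⁴ J.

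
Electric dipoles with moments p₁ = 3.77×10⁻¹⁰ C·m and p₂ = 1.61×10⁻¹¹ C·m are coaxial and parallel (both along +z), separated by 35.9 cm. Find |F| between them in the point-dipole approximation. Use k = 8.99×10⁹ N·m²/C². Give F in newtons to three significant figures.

On-axis field of dipole 1 at distance r: E = 2kp₁/r³. Force on dipole 2 is F = p₂·dE/dr (gradient along axis).
dE/dr = −6kp₁/r⁴, so |F| = 6kp₁p₂/r⁴ (attractive for aligned moments).
F = 6(8.99×10⁹)(3.77×10⁻¹⁰)(1.61×10⁻¹¹)/(0.359)⁴ = 1.971×10⁻⁸ N.

F ≈ 1.97×10⁻⁸ N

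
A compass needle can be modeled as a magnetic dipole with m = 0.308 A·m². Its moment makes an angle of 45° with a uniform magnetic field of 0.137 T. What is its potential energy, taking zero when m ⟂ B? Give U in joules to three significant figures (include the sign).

U ≈ -0.0298 J

U = −m·B = −mB cosθ.
U = −(0.308)(0.137)·cos45° = -0.02984 J.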